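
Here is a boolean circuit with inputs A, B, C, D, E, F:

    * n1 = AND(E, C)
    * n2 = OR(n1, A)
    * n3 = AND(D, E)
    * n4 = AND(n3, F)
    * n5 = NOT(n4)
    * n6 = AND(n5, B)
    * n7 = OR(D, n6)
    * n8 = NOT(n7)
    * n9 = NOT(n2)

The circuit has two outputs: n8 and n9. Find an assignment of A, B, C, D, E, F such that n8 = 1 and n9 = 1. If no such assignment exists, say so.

Check with A=0, B=0, C=1, D=0, E=0, F=1:
n1 = AND(E, C) = AND(0, 1) = 0
n2 = OR(n1, A) = OR(0, 0) = 0
n3 = AND(D, E) = AND(0, 0) = 0
n4 = AND(n3, F) = AND(0, 1) = 0
n5 = NOT(n4) = NOT 0 = 1
n6 = AND(n5, B) = AND(1, 0) = 0
n7 = OR(D, n6) = OR(0, 0) = 0
n8 = NOT(n7) = NOT 0 = 1
n9 = NOT(n2) = NOT 0 = 1
So n8 = 1 and n9 = 1.

A=0, B=0, C=1, D=0, E=0, F=1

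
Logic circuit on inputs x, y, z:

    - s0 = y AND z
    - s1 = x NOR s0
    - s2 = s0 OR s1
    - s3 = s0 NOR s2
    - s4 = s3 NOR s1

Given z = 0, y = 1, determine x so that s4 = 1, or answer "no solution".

With z = 0, y = 1 fixed, none of the 2 settings of x give s4 = 1.
For example, with x=0:
s0 = y AND z = 1 AND 0 = 0
s1 = x NOR s0 = 0 NOR 0 = 1
s2 = s0 OR s1 = 0 OR 1 = 1
s3 = s0 NOR s2 = 0 NOR 1 = 0
s4 = s3 NOR s1 = 0 NOR 1 = 0
giving s4 = 0 ≠ 1.

no solution exists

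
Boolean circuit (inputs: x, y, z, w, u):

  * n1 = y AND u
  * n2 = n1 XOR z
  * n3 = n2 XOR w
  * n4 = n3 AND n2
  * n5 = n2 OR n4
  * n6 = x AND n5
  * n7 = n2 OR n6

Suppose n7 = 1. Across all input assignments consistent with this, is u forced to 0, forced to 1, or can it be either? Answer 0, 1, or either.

Both values of u occur among assignments with n7 = 1:
  u=0: x=0, y=0, z=1, w=0, u=0
  u=1: x=0, y=0, z=1, w=0, u=1

either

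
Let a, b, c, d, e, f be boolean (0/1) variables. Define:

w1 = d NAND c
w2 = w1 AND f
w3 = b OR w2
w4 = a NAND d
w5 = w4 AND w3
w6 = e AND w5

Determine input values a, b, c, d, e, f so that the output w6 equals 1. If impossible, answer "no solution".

a=1, b=1, c=0, d=0, e=1, f=0

Check with a=1, b=1, c=0, d=0, e=1, f=0:
w1 = d NAND c = 0 NAND 0 = 1
w2 = w1 AND f = 1 AND 0 = 0
w3 = b OR w2 = 1 OR 0 = 1
w4 = a NAND d = 1 NAND 0 = 1
w5 = w4 AND w3 = 1 AND 1 = 1
w6 = e AND w5 = 1 AND 1 = 1
So w6 = 1 as required.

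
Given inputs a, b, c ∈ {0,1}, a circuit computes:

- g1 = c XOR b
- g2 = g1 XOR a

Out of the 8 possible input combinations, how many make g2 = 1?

g2 = g1 XOR a must be 1, so g1 and a differ.
Satisfying assignments:
  a=0, b=0, c=1
  a=0, b=1, c=0
  a=1, b=0, c=0
  a=1, b=1, c=1

4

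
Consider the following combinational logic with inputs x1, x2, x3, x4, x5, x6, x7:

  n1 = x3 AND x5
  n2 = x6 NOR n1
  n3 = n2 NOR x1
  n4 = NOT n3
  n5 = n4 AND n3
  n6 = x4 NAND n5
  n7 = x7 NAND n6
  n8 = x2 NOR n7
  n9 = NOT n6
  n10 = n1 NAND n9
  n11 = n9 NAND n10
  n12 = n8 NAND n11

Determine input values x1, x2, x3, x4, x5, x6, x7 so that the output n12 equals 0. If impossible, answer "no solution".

n12 = n8 NAND n11 must be 0, so both n8 = 1 and n11 = 1.
n8 = x2 NOR n7 must be 1, so both x2 = 0 and n7 = 0.
n11 = n9 NAND n10 must be 1, so at least one of n9, n10 is 0.
Check with x1=0, x2=0, x3=1, x4=1, x5=1, x6=0, x7=1:
n1 = x3 AND x5 = 1 AND 1 = 1
n2 = x6 NOR n1 = 0 NOR 1 = 0
n3 = n2 NOR x1 = 0 NOR 0 = 1
n4 = NOT n3 = NOT 1 = 0
n5 = n4 AND n3 = 0 AND 1 = 0
n6 = x4 NAND n5 = 1 NAND 0 = 1
n7 = x7 NAND n6 = 1 NAND 1 = 0
n8 = x2 NOR n7 = 0 NOR 0 = 1
n9 = NOT n6 = NOT 1 = 0
n10 = n1 NAND n9 = 1 NAND 0 = 1
n11 = n9 NAND n10 = 0 NAND 1 = 1
n12 = n8 NAND n11 = 1 NAND 1 = 0
So n12 = 0 as required.

x1=0, x2=0, x3=1, x4=1, x5=1, x6=0, x7=1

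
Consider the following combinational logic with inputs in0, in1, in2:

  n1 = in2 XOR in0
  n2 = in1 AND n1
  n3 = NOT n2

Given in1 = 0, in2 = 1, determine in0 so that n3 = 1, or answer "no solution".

in0=1

Check with in1 = 0, in2 = 1 and in0=1:
n1 = in2 XOR in0 = 1 XOR 1 = 0
n2 = in1 AND n1 = 0 AND 0 = 0
n3 = NOT n2 = NOT 0 = 1
So n3 = 1.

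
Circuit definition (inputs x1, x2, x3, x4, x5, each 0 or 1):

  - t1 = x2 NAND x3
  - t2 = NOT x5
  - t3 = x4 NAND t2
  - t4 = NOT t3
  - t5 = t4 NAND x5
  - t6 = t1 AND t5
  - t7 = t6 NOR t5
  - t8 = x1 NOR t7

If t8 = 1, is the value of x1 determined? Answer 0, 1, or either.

0

t8 = x1 NOR t7 must be 1, so both x1 = 0 and t7 = 0.
t7 = t6 NOR t5 must be 0, so at least one of t6, t5 is 1.
Every assignment with t8 = 1 has x1 = 0; there are 16 such assignment(s).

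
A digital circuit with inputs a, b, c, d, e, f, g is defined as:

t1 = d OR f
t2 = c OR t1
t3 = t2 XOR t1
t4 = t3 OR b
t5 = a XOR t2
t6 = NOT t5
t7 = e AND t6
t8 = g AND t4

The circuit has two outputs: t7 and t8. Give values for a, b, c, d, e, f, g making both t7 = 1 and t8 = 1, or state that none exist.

Check with a=1 b=1 c=0 d=1 e=1 f=1 g=1:
t1 = d OR f = 1 OR 1 = 1
t2 = c OR t1 = 0 OR 1 = 1
t3 = t2 XOR t1 = 1 XOR 1 = 0
t4 = t3 OR b = 0 OR 1 = 1
t5 = a XOR t2 = 1 XOR 1 = 0
t6 = NOT t5 = NOT 0 = 1
t7 = e AND t6 = 1 AND 1 = 1
t8 = g AND t4 = 1 AND 1 = 1
So t7 = 1 and t8 = 1.

a=1 b=1 c=0 d=1 e=1 f=1 g=1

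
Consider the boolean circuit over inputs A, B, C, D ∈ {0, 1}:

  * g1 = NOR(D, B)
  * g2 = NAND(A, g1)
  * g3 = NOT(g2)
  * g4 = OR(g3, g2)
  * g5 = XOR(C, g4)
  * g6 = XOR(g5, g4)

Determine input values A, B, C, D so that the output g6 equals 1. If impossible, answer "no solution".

A=1 B=0 C=1 D=0

g6 = XOR(g5, g4) must be 1, so g5 and g4 differ.
Check with A=1 B=0 C=1 D=0:
g1 = NOR(D, B) = NOR(0, 0) = 1
g2 = NAND(A, g1) = NAND(1, 1) = 0
g3 = NOT(g2) = NOT 0 = 1
g4 = OR(g3, g2) = OR(1, 0) = 1
g5 = XOR(C, g4) = XOR(1, 1) = 0
g6 = XOR(g5, g4) = XOR(0, 1) = 1
So g6 = 1 as required.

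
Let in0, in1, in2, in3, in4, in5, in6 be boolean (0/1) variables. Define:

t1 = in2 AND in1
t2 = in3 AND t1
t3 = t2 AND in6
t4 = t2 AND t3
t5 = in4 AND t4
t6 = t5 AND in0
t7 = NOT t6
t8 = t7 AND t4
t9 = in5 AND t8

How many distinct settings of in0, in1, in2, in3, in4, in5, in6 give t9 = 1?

t9 = in5 AND t8 must be 1, so both in5 = 1 and t8 = 1.
t8 = t7 AND t4 must be 1, so both t7 = 1 and t4 = 1.
t7 = NOT t6 must be 1, so t6 = 0.
Satisfying assignments:
  in0=0, in1=1, in2=1, in3=1, in4=0, in5=1, in6=1
  in0=0, in1=1, in2=1, in3=1, in4=1, in5=1, in6=1
  in0=1, in1=1, in2=1, in3=1, in4=0, in5=1, in6=1

3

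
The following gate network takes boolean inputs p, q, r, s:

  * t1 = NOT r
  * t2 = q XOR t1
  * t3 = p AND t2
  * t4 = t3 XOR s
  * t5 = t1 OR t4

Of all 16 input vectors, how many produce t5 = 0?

t5 = t1 OR t4 must be 0, so both t1 = 0 and t4 = 0.
Satisfying assignments:
  p=0, q=0, r=1, s=0
  p=0, q=1, r=1, s=0
  p=1, q=0, r=1, s=0
  p=1, q=1, r=1, s=1

4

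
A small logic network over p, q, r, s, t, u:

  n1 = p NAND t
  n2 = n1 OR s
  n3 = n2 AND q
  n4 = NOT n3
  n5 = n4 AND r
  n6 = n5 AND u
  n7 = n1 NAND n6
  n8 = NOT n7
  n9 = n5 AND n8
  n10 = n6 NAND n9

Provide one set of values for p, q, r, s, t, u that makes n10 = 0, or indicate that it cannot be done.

p=1, q=0, r=1, s=1, t=0, u=1

n10 = n6 NAND n9 must be 0, so both n6 = 1 and n9 = 1.
n6 = n5 AND u must be 1, so both n5 = 1 and u = 1.
Check with p=1, q=0, r=1, s=1, t=0, u=1:
n1 = p NAND t = 1 NAND 0 = 1
n2 = n1 OR s = 1 OR 1 = 1
n3 = n2 AND q = 1 AND 0 = 0
n4 = NOT n3 = NOT 0 = 1
n5 = n4 AND r = 1 AND 1 = 1
n6 = n5 AND u = 1 AND 1 = 1
n7 = n1 NAND n6 = 1 NAND 1 = 0
n8 = NOT n7 = NOT 0 = 1
n9 = n5 AND n8 = 1 AND 1 = 1
n10 = n6 NAND n9 = 1 NAND 1 = 0
So n10 = 0 as required.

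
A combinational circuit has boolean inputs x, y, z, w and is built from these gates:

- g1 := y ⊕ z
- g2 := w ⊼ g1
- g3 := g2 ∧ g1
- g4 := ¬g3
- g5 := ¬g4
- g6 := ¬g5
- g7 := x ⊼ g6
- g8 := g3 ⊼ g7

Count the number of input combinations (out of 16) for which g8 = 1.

g8 = g3 ⊼ g7 must be 1, so at least one of g3, g7 is 0.
Enumerating the 16 input combinations, 12 give g8 = 1 and 4 give g8 = 0.

12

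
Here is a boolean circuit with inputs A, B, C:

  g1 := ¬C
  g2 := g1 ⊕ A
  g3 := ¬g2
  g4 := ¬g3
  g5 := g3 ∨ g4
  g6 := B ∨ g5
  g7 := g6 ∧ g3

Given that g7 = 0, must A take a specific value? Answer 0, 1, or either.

Both values of A occur among assignments with g7 = 0:
  A=0: A=0, B=0, C=0
  A=1: A=1, B=0, C=1

either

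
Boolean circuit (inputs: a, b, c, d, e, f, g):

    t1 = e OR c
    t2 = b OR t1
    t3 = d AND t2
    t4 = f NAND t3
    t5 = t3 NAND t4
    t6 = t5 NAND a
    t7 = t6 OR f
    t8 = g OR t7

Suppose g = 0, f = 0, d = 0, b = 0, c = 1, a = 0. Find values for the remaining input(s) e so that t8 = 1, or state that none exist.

e=1

t8 = g OR t7 must be 1, so at least one of g, t7 is 1.
Check with g = 0, f = 0, d = 0, b = 0, c = 1, a = 0 and e=1:
t1 = e OR c = 1 OR 1 = 1
t2 = b OR t1 = 0 OR 1 = 1
t3 = d AND t2 = 0 AND 1 = 0
t4 = f NAND t3 = 0 NAND 0 = 1
t5 = t3 NAND t4 = 0 NAND 1 = 1
t6 = t5 NAND a = 1 NAND 0 = 1
t7 = t6 OR f = 1 OR 0 = 1
t8 = g OR t7 = 0 OR 1 = 1
So t8 = 1.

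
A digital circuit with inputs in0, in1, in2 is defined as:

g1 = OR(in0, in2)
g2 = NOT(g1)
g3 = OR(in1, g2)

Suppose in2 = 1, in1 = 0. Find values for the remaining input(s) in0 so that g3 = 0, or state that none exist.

in0=0

Check with in2 = 1, in1 = 0 and in0=0:
g1 = OR(in0, in2) = OR(0, 1) = 1
g2 = NOT(g1) = NOT 1 = 0
g3 = OR(in1, g2) = OR(0, 0) = 0
So g3 = 0.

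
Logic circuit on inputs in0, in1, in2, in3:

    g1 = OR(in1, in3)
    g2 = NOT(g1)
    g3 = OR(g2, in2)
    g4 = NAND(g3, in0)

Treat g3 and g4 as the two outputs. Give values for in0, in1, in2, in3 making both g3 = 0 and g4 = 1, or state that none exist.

Check with in0=0 in1=1 in2=0 in3=0:
g1 = OR(in1, in3) = OR(1, 0) = 1
g2 = NOT(g1) = NOT 1 = 0
g3 = OR(g2, in2) = OR(0, 0) = 0
g4 = NAND(g3, in0) = NAND(0, 0) = 1
So g3 = 0 and g4 = 1.

in0=0 in1=1 in2=0 in3=0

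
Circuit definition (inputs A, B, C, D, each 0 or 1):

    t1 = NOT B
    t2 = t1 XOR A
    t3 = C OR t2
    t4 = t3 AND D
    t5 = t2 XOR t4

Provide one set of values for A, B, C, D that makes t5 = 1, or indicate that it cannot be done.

t5 = t2 XOR t4 must be 1, so t2 and t4 differ.
Check with A=0, B=1, C=1, D=1:
t1 = NOT B = NOT 1 = 0
t2 = t1 XOR A = 0 XOR 0 = 0
t3 = C OR t2 = 1 OR 0 = 1
t4 = t3 AND D = 1 AND 1 = 1
t5 = t2 XOR t4 = 0 XOR 1 = 1
So t5 = 1 as required.

A=0, B=1, C=1, D=1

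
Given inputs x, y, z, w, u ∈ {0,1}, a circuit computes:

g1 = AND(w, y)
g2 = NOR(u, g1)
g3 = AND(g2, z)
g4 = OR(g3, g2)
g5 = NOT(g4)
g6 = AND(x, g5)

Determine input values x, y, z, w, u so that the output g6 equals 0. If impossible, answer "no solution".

x=1, y=1, z=0, w=0, u=0

g6 = AND(x, g5) must be 0, so at least one of x, g5 is 0.
Check with x=1, y=1, z=0, w=0, u=0:
g1 = AND(w, y) = AND(0, 1) = 0
g2 = NOR(u, g1) = NOR(0, 0) = 1
g3 = AND(g2, z) = AND(1, 0) = 0
g4 = OR(g3, g2) = OR(0, 1) = 1
g5 = NOT(g4) = NOT 1 = 0
g6 = AND(x, g5) = AND(1, 0) = 0
So g6 = 0 as required.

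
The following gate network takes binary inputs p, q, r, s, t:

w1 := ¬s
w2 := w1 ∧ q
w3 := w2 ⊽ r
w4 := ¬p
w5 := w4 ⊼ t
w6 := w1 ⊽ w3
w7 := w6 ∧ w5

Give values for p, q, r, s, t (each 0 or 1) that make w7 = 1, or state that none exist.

p=0, q=1, r=1, s=1, t=0

Check with p=0, q=1, r=1, s=1, t=0:
w1 = ¬s = ¬1 = 0
w2 = w1 ∧ q = 0 ∧ 1 = 0
w3 = w2 ⊽ r = 0 ⊽ 1 = 0
w4 = ¬p = ¬0 = 1
w5 = w4 ⊼ t = 1 ⊼ 0 = 1
w6 = w1 ⊽ w3 = 0 ⊽ 0 = 1
w7 = w6 ∧ w5 = 1 ∧ 1 = 1
So w7 = 1 as required.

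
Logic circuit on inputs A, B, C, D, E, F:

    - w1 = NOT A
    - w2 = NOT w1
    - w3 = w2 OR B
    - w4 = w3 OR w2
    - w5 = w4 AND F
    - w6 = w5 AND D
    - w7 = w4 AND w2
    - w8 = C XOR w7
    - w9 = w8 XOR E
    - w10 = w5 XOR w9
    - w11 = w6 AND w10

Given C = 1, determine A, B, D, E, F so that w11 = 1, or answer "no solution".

A=1, B=0, D=1, E=0, F=1

w11 = w6 AND w10 must be 1, so both w6 = 1 and w10 = 1.
w6 = w5 AND D must be 1, so both w5 = 1 and D = 1.
Check with C = 1 and A=1, B=0, D=1, E=0, F=1:
w1 = NOT A = NOT 1 = 0
w2 = NOT w1 = NOT 0 = 1
w3 = w2 OR B = 1 OR 0 = 1
w4 = w3 OR w2 = 1 OR 1 = 1
w5 = w4 AND F = 1 AND 1 = 1
w6 = w5 AND D = 1 AND 1 = 1
w7 = w4 AND w2 = 1 AND 1 = 1
w8 = C XOR w7 = 1 XOR 1 = 0
w9 = w8 XOR E = 0 XOR 0 = 0
w10 = w5 XOR w9 = 1 XOR 0 = 1
w11 = w6 AND w10 = 1 AND 1 = 1
So w11 = 1.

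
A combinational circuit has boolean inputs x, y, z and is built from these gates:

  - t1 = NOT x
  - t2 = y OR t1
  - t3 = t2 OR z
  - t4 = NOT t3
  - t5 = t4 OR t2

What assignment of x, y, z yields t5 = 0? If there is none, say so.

t5 = t4 OR t2 must be 0, so both t4 = 0 and t2 = 0.
t4 = NOT t3 must be 0, so t3 = 1.
Check with x=1, y=0, z=1:
t1 = NOT x = NOT 1 = 0
t2 = y OR t1 = 0 OR 0 = 0
t3 = t2 OR z = 0 OR 1 = 1
t4 = NOT t3 = NOT 1 = 0
t5 = t4 OR t2 = 0 OR 0 = 0
So t5 = 0 as required.

x=1, y=0, z=1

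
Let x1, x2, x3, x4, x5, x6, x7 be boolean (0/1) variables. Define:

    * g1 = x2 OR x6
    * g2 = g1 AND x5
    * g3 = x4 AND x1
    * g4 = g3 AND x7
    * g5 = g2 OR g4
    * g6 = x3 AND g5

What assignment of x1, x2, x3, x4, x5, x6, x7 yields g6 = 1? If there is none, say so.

x1=1, x2=0, x3=1, x4=0, x5=1, x6=1, x7=1

g6 = x3 AND g5 must be 1, so both x3 = 1 and g5 = 1.
Check with x1=1, x2=0, x3=1, x4=0, x5=1, x6=1, x7=1:
g1 = x2 OR x6 = 0 OR 1 = 1
g2 = g1 AND x5 = 1 AND 1 = 1
g3 = x4 AND x1 = 0 AND 1 = 0
g4 = g3 AND x7 = 0 AND 1 = 0
g5 = g2 OR g4 = 1 OR 0 = 1
g6 = x3 AND g5 = 1 AND 1 = 1
So g6 = 1 as required.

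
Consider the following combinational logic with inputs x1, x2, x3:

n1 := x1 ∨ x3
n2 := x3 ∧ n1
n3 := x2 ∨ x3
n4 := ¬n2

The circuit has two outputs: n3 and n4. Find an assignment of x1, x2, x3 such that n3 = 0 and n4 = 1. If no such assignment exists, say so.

x1=1, x2=0, x3=0

Check with x1=1, x2=0, x3=0:
n1 = x1 ∨ x3 = 1 ∨ 0 = 1
n2 = x3 ∧ n1 = 0 ∧ 1 = 0
n3 = x2 ∨ x3 = 0 ∨ 0 = 0
n4 = ¬n2 = ¬0 = 1
So n3 = 0 and n4 = 1.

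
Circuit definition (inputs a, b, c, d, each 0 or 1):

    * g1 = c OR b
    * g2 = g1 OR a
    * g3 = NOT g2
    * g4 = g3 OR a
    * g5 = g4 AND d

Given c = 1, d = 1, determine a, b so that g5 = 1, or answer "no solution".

a=1, b=1

Check with c = 1, d = 1 and a=1, b=1:
g1 = c OR b = 1 OR 1 = 1
g2 = g1 OR a = 1 OR 1 = 1
g3 = NOT g2 = NOT 1 = 0
g4 = g3 OR a = 0 OR 1 = 1
g5 = g4 AND d = 1 AND 1 = 1
So g5 = 1.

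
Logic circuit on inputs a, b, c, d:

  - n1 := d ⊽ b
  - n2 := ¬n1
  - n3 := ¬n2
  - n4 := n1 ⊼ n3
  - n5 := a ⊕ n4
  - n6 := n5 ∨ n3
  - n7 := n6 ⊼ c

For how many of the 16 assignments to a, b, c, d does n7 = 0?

5

n7 = n6 ⊼ c must be 0, so both n6 = 1 and c = 1.
n6 = n5 ∨ n3 must be 1, so at least one of n5, n3 is 1.
Enumerating the 16 input combinations, 5 give n7 = 0 and 11 give n7 = 1.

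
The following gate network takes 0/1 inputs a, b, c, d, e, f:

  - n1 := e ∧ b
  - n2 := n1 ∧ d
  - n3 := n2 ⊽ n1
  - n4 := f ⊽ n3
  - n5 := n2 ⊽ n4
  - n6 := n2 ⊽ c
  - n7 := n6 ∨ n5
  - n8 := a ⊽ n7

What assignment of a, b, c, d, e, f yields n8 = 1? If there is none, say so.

n8 = a ⊽ n7 must be 1, so both a = 0 and n7 = 0.
n7 = n6 ∨ n5 must be 0, so both n6 = 0 and n5 = 0.
n6 = n2 ⊽ c must be 0, so at least one of n2, c is 1.
Check with a=0, b=1, c=0, d=1, e=1, f=1:
n1 = e ∧ b = 1 ∧ 1 = 1
n2 = n1 ∧ d = 1 ∧ 1 = 1
n3 = n2 ⊽ n1 = 1 ⊽ 1 = 0
n4 = f ⊽ n3 = 1 ⊽ 0 = 0
n5 = n2 ⊽ n4 = 1 ⊽ 0 = 0
n6 = n2 ⊽ c = 1 ⊽ 0 = 0
n7 = n6 ∨ n5 = 0 ∨ 0 = 0
n8 = a ⊽ n7 = 0 ⊽ 0 = 1
So n8 = 1 as required.

a=0, b=1, c=0, d=1, e=1, f=1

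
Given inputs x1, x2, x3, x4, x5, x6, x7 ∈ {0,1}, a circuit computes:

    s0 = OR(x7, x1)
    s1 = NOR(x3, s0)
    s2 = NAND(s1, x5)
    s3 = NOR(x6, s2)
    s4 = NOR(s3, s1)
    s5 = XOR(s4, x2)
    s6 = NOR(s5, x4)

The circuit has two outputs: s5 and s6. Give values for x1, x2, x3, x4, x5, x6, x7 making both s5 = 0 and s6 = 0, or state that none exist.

x1=0 x2=1 x3=1 x4=1 x5=0 x6=0 x7=0

Check with x1=0 x2=1 x3=1 x4=1 x5=0 x6=0 x7=0:
s0 = OR(x7, x1) = OR(0, 0) = 0
s1 = NOR(x3, s0) = NOR(1, 0) = 0
s2 = NAND(s1, x5) = NAND(0, 0) = 1
s3 = NOR(x6, s2) = NOR(0, 1) = 0
s4 = NOR(s3, s1) = NOR(0, 0) = 1
s5 = XOR(s4, x2) = XOR(1, 1) = 0
s6 = NOR(s5, x4) = NOR(0, 1) = 0
So s5 = 0 and s6 = 0.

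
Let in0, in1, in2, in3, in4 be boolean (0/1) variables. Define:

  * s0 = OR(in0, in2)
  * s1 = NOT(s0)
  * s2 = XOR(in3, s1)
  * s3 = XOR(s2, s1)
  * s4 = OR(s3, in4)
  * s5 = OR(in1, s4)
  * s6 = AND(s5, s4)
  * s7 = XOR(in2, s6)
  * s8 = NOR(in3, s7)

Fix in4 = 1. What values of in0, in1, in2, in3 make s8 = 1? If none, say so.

s8 = NOR(in3, s7) must be 1, so both in3 = 0 and s7 = 0.
Check with in4 = 1 and in0=1, in1=1, in2=1, in3=0:
s0 = OR(in0, in2) = OR(1, 1) = 1
s1 = NOT(s0) = NOT 1 = 0
s2 = XOR(in3, s1) = XOR(0, 0) = 0
s3 = XOR(s2, s1) = XOR(0, 0) = 0
s4 = OR(s3, in4) = OR(0, 1) = 1
s5 = OR(in1, s4) = OR(1, 1) = 1
s6 = AND(s5, s4) = AND(1, 1) = 1
s7 = XOR(in2, s6) = XOR(1, 1) = 0
s8 = NOR(in3, s7) = NOR(0, 0) = 1
So s8 = 1.

in0=1 in1=1 in2=1 in3=0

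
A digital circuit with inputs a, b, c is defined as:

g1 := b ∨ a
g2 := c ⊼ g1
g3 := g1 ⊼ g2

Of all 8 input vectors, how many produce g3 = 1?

5

g3 = g1 ⊼ g2 must be 1, so at least one of g1, g2 is 0.
Enumerating the 8 input combinations, 5 give g3 = 1 and 3 give g3 = 0.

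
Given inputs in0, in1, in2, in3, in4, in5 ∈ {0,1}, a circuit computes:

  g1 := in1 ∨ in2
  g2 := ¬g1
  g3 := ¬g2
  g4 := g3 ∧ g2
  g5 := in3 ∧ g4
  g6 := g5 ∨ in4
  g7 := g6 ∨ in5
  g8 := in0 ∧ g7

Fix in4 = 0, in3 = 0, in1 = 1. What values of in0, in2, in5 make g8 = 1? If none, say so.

g8 = in0 ∧ g7 must be 1, so both in0 = 1 and g7 = 1.
g7 = g6 ∨ in5 must be 1, so at least one of g6, in5 is 1.
Check with in4 = 0, in3 = 0, in1 = 1 and in0=1, in2=0, in5=1:
g1 = in1 ∨ in2 = 1 ∨ 0 = 1
g2 = ¬g1 = ¬1 = 0
g3 = ¬g2 = ¬0 = 1
g4 = g3 ∧ g2 = 1 ∧ 0 = 0
g5 = in3 ∧ g4 = 0 ∧ 0 = 0
g6 = g5 ∨ in4 = 0 ∨ 0 = 0
g7 = g6 ∨ in5 = 0 ∨ 1 = 1
g8 = in0 ∧ g7 = 1 ∧ 1 = 1
So g8 = 1.

in0=1, in2=0, in5=1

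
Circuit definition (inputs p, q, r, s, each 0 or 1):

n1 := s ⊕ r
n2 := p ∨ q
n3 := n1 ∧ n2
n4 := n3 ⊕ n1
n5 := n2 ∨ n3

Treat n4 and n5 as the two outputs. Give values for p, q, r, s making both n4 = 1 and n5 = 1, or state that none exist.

no solution exists

Across all 16 input combinations, none give both n4 = 1 and n5 = 1.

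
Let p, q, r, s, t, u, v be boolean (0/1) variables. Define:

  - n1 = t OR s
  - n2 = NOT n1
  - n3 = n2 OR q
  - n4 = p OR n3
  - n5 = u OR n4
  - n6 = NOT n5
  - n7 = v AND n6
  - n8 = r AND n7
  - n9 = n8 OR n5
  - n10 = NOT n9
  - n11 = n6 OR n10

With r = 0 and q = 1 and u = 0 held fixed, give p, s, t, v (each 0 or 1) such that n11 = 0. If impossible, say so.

n11 = n6 OR n10 must be 0, so both n6 = 0 and n10 = 0.
n6 = NOT n5 must be 0, so n5 = 1.
Check with r = 0 and q = 1 and u = 0 and p=0, s=1, t=1, v=0:
n1 = t OR s = 1 OR 1 = 1
n2 = NOT n1 = NOT 1 = 0
n3 = n2 OR q = 0 OR 1 = 1
n4 = p OR n3 = 0 OR 1 = 1
n5 = u OR n4 = 0 OR 1 = 1
n6 = NOT n5 = NOT 1 = 0
n7 = v AND n6 = 0 AND 0 = 0
n8 = r AND n7 = 0 AND 0 = 0
n9 = n8 OR n5 = 0 OR 1 = 1
n10 = NOT n9 = NOT 1 = 0
n11 = n6 OR n10 = 0 OR 0 = 0
So n11 = 0.

p=0 s=1 t=1 v=0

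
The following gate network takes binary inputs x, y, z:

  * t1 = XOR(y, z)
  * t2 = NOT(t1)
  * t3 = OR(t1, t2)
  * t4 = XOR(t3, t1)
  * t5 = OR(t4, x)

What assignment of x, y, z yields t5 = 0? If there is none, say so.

t5 = OR(t4, x) must be 0, so both t4 = 0 and x = 0.
Check with x=0, y=1, z=0:
t1 = XOR(y, z) = XOR(1, 0) = 1
t2 = NOT(t1) = NOT 1 = 0
t3 = OR(t1, t2) = OR(1, 0) = 1
t4 = XOR(t3, t1) = XOR(1, 1) = 0
t5 = OR(t4, x) = OR(0, 0) = 0
So t5 = 0 as required.

x=0, y=1, z=0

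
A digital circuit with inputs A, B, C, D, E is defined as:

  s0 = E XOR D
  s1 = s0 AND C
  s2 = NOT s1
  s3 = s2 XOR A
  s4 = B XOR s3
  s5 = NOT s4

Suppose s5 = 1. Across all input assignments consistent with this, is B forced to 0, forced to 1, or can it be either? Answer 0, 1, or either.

Both values of B occur among assignments with s5 = 1:
  B=0: A=0, B=0, C=1, D=0, E=1
  B=1: A=0, B=1, C=0, D=0, E=0

either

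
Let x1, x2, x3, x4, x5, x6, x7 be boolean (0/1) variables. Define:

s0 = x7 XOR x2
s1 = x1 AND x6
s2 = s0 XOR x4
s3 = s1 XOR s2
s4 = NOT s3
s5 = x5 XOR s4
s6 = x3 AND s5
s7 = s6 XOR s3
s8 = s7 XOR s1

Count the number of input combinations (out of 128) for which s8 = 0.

s8 = s7 XOR s1 must be 0, so s7 and s1 are equal.
Enumerating the 128 input combinations, 64 give s8 = 0 and 64 give s8 = 1.

64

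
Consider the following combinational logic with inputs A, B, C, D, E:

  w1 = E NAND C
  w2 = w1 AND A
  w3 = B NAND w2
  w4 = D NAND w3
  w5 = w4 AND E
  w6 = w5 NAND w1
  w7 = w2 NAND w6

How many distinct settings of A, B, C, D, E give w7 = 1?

23

w7 = w2 NAND w6 must be 1, so at least one of w2, w6 is 0.
Enumerating the 32 input combinations, 23 give w7 = 1 and 9 give w7 = 0.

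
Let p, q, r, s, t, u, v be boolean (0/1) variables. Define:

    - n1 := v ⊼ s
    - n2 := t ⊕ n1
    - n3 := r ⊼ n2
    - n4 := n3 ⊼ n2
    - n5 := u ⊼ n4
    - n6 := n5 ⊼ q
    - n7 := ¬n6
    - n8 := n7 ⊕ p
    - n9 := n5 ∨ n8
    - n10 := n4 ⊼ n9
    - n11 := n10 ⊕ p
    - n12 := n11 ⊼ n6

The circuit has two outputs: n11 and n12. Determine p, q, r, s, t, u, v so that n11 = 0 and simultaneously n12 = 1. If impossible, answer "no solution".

p=1, q=0, r=0, s=1, t=1, u=1, v=1

Check with p=1, q=0, r=0, s=1, t=1, u=1, v=1:
n1 = v ⊼ s = 1 ⊼ 1 = 0
n2 = t ⊕ n1 = 1 ⊕ 0 = 1
n3 = r ⊼ n2 = 0 ⊼ 1 = 1
n4 = n3 ⊼ n2 = 1 ⊼ 1 = 0
n5 = u ⊼ n4 = 1 ⊼ 0 = 1
n6 = n5 ⊼ q = 1 ⊼ 0 = 1
n7 = ¬n6 = ¬1 = 0
n8 = n7 ⊕ p = 0 ⊕ 1 = 1
n9 = n5 ∨ n8 = 1 ∨ 1 = 1
n10 = n4 ⊼ n9 = 0 ⊼ 1 = 1
n11 = n10 ⊕ p = 1 ⊕ 1 = 0
n12 = n11 ⊼ n6 = 0 ⊼ 1 = 1
So n11 = 0 and n12 = 1.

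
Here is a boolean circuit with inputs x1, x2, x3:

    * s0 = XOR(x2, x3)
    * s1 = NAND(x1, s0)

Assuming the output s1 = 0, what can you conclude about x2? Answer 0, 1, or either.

Both values of x2 occur among assignments with s1 = 0:
  x2=0: x1=1, x2=0, x3=1
  x2=1: x1=1, x2=1, x3=0

either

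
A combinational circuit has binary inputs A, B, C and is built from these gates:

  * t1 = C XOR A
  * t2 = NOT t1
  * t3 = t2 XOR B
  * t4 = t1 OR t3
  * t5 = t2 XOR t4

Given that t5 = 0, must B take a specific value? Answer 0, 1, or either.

0

t5 = t2 XOR t4 must be 0, so t2 and t4 are equal.
Every assignment with t5 = 0 has B = 0; there are 2 such assignment(s).
  A=0, B=0, C=0
  A=1, B=0, C=1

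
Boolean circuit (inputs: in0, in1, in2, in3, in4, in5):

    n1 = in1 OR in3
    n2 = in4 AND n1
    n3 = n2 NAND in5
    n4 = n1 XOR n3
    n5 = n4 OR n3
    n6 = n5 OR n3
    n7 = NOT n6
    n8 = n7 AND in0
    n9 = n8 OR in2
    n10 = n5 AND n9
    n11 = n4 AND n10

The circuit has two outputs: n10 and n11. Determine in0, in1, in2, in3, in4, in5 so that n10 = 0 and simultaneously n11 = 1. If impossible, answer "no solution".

no solution exists

Across all 64 input combinations, none give both n10 = 0 and n11 = 1.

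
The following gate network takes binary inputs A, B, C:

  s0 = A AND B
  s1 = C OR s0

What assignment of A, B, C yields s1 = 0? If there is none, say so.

A=1 B=0 C=0

s1 = C OR s0 must be 0, so both C = 0 and s0 = 0.
s0 = A AND B must be 0, so at least one of A, B is 0.
Check with A=1 B=0 C=0:
s0 = A AND B = 1 AND 0 = 0
s1 = C OR s0 = 0 OR 0 = 0
So s1 = 0 as required.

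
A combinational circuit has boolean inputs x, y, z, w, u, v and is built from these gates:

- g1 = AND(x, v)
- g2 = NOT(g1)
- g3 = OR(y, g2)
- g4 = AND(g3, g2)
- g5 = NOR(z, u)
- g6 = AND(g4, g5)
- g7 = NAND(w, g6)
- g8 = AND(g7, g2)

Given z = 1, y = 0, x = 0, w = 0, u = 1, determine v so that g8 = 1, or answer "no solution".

v=0

Check with z = 1, y = 0, x = 0, w = 0, u = 1 and v=0:
g1 = AND(x, v) = AND(0, 0) = 0
g2 = NOT(g1) = NOT 0 = 1
g3 = OR(y, g2) = OR(0, 1) = 1
g4 = AND(g3, g2) = AND(1, 1) = 1
g5 = NOR(z, u) = NOR(1, 1) = 0
g6 = AND(g4, g5) = AND(1, 0) = 0
g7 = NAND(w, g6) = NAND(0, 0) = 1
g8 = AND(g7, g2) = AND(1, 1) = 1
So g8 = 1.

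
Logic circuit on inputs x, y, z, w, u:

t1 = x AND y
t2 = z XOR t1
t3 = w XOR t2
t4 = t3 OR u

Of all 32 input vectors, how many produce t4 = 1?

t4 = t3 OR u must be 1, so at least one of t3, u is 1.
Enumerating the 32 input combinations, 24 give t4 = 1 and 8 give t4 = 0.

24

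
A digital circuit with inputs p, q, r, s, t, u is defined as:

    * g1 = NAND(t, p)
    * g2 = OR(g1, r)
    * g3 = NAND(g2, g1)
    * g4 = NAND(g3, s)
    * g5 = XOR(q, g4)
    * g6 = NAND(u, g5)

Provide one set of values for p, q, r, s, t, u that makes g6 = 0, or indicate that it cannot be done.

p=0, q=0, r=0, s=0, t=1, u=1

Check with p=0, q=0, r=0, s=0, t=1, u=1:
g1 = NAND(t, p) = NAND(1, 0) = 1
g2 = OR(g1, r) = OR(1, 0) = 1
g3 = NAND(g2, g1) = NAND(1, 1) = 0
g4 = NAND(g3, s) = NAND(0, 0) = 1
g5 = XOR(q, g4) = XOR(0, 1) = 1
g6 = NAND(u, g5) = NAND(1, 1) = 0
So g6 = 0 as required.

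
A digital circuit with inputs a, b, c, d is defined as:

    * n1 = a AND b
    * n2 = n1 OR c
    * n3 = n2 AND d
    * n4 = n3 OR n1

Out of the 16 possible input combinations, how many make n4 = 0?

9

n4 = n3 OR n1 must be 0, so both n3 = 0 and n1 = 0.
Enumerating the 16 input combinations, 9 give n4 = 0 and 7 give n4 = 1.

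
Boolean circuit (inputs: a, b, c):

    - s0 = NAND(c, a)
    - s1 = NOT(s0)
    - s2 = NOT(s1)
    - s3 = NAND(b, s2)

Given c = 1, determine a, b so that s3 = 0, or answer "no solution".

a=0, b=1

Check with c = 1 and a=0, b=1:
s0 = NAND(c, a) = NAND(1, 0) = 1
s1 = NOT(s0) = NOT 1 = 0
s2 = NOT(s1) = NOT 0 = 1
s3 = NAND(b, s2) = NAND(1, 1) = 0
So s3 = 0.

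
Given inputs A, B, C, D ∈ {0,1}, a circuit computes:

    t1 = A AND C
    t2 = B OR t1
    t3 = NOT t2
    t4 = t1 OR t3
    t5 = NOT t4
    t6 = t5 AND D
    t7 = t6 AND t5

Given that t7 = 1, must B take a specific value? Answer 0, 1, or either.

1

t7 = t6 AND t5 must be 1, so both t6 = 1 and t5 = 1.
Every assignment with t7 = 1 has B = 1; there are 3 such assignment(s).
  A=0, B=1, C=0, D=1
  A=0, B=1, C=1, D=1
  A=1, B=1, C=0, D=1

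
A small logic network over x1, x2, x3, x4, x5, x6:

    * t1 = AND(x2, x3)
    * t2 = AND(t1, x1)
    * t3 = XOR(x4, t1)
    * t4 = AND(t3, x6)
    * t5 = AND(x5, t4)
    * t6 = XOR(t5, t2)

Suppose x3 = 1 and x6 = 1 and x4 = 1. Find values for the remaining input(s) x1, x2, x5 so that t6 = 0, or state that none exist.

x1=0, x2=1, x5=1

Check with x3 = 1 and x6 = 1 and x4 = 1 and x1=0, x2=1, x5=1:
t1 = AND(x2, x3) = AND(1, 1) = 1
t2 = AND(t1, x1) = AND(1, 0) = 0
t3 = XOR(x4, t1) = XOR(1, 1) = 0
t4 = AND(t3, x6) = AND(0, 1) = 0
t5 = AND(x5, t4) = AND(1, 0) = 0
t6 = XOR(t5, t2) = XOR(0, 0) = 0
So t6 = 0.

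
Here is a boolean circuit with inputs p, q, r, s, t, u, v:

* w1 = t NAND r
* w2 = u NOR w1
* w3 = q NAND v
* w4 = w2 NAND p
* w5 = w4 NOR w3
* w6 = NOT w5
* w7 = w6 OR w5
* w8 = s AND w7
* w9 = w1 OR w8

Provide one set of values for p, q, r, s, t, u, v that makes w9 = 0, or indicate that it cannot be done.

w9 = w1 OR w8 must be 0, so both w1 = 0 and w8 = 0.
w1 = t NAND r must be 0, so both t = 1 and r = 1.
Check with p=1, q=1, r=1, s=0, t=1, u=1, v=0:
w1 = t NAND r = 1 NAND 1 = 0
w2 = u NOR w1 = 1 NOR 0 = 0
w3 = q NAND v = 1 NAND 0 = 1
w4 = w2 NAND p = 0 NAND 1 = 1
w5 = w4 NOR w3 = 1 NOR 1 = 0
w6 = NOT w5 = NOT 0 = 1
w7 = w6 OR w5 = 1 OR 0 = 1
w8 = s AND w7 = 0 AND 1 = 0
w9 = w1 OR w8 = 0 OR 0 = 0
So w9 = 0 as required.

p=1, q=1, r=1, s=0, t=1, u=1, v=0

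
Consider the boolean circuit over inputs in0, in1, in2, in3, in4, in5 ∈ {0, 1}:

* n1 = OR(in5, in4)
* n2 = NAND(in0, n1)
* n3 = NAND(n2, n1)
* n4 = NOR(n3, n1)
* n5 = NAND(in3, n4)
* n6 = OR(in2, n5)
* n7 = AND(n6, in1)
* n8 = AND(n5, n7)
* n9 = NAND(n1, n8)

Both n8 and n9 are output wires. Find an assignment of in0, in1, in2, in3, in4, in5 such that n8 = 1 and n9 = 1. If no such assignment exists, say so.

in0=0, in1=1, in2=1, in3=1, in4=0, in5=0

Check with in0=0, in1=1, in2=1, in3=1, in4=0, in5=0:
n1 = OR(in5, in4) = OR(0, 0) = 0
n2 = NAND(in0, n1) = NAND(0, 0) = 1
n3 = NAND(n2, n1) = NAND(1, 0) = 1
n4 = NOR(n3, n1) = NOR(1, 0) = 0
n5 = NAND(in3, n4) = NAND(1, 0) = 1
n6 = OR(in2, n5) = OR(1, 1) = 1
n7 = AND(n6, in1) = AND(1, 1) = 1
n8 = AND(n5, n7) = AND(1, 1) = 1
n9 = NAND(n1, n8) = NAND(0, 1) = 1
So n8 = 1 and n9 = 1.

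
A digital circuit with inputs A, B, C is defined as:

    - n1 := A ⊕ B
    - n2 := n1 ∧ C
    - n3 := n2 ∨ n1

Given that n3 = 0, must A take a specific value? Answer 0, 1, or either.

either

Both values of A occur among assignments with n3 = 0:
  A=0: A=0, B=0, C=0
  A=1: A=1, B=1, C=0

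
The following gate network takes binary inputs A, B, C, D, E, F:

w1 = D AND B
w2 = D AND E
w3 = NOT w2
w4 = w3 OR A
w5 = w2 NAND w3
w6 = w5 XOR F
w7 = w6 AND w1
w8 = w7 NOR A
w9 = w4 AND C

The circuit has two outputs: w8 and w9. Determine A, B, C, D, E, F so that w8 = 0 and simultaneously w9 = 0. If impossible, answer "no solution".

Check with A=1, B=0, C=0, D=1, E=1, F=1:
w1 = D AND B = 1 AND 0 = 0
w2 = D AND E = 1 AND 1 = 1
w3 = NOT w2 = NOT 1 = 0
w4 = w3 OR A = 0 OR 1 = 1
w5 = w2 NAND w3 = 1 NAND 0 = 1
w6 = w5 XOR F = 1 XOR 1 = 0
w7 = w6 AND w1 = 0 AND 0 = 0
w8 = w7 NOR A = 0 NOR 1 = 0
w9 = w4 AND C = 1 AND 0 = 0
So w8 = 0 and w9 = 0.

A=1, B=0, C=0, D=1, E=1, F=1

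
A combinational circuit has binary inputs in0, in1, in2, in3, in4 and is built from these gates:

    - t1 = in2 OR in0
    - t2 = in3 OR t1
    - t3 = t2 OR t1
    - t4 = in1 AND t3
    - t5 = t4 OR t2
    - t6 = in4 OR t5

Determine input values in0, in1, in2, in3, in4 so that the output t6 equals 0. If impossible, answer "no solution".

in0=0 in1=1 in2=0 in3=0 in4=0

t6 = in4 OR t5 must be 0, so both in4 = 0 and t5 = 0.
Check with in0=0 in1=1 in2=0 in3=0 in4=0:
t1 = in2 OR in0 = 0 OR 0 = 0
t2 = in3 OR t1 = 0 OR 0 = 0
t3 = t2 OR t1 = 0 OR 0 = 0
t4 = in1 AND t3 = 1 AND 0 = 0
t5 = t4 OR t2 = 0 OR 0 = 0
t6 = in4 OR t5 = 0 OR 0 = 0
So t6 = 0 as required.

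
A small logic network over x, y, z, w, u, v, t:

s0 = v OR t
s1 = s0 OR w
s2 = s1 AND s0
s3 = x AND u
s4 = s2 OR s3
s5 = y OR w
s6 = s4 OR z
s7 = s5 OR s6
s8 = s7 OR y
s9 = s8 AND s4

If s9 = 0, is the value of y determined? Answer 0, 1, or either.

Both values of y occur among assignments with s9 = 0:
  y=0: x=0, y=0, z=0, w=0, u=0, v=0, t=0
  y=1: x=0, y=1, z=0, w=0, u=0, v=0, t=0

either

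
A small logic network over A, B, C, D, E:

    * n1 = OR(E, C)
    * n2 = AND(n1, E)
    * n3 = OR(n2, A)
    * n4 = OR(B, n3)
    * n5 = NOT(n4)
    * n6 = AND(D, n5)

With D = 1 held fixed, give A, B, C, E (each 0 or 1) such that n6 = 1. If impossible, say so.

n6 = AND(D, n5) must be 1, so both D = 1 and n5 = 1.
Check with D = 1 and A=0, B=0, C=0, E=0:
n1 = OR(E, C) = OR(0, 0) = 0
n2 = AND(n1, E) = AND(0, 0) = 0
n3 = OR(n2, A) = OR(0, 0) = 0
n4 = OR(B, n3) = OR(0, 0) = 0
n5 = NOT(n4) = NOT 0 = 1
n6 = AND(D, n5) = AND(1, 1) = 1
So n6 = 1.

A=0 B=0 C=0 E=0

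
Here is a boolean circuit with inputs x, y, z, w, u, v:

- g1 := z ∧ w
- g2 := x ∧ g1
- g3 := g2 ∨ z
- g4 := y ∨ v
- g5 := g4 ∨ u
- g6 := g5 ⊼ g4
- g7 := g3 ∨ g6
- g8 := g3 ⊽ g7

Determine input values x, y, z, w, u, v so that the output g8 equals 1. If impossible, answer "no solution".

x=1, y=1, z=0, w=1, u=0, v=0

g8 = g3 ⊽ g7 must be 1, so both g3 = 0 and g7 = 0.
g3 = g2 ∨ z must be 0, so both g2 = 0 and z = 0.
g7 = g3 ∨ g6 must be 0, so both g3 = 0 and g6 = 0.
Check with x=1, y=1, z=0, w=1, u=0, v=0:
g1 = z ∧ w = 0 ∧ 1 = 0
g2 = x ∧ g1 = 1 ∧ 0 = 0
g3 = g2 ∨ z = 0 ∨ 0 = 0
g4 = y ∨ v = 1 ∨ 0 = 1
g5 = g4 ∨ u = 1 ∨ 0 = 1
g6 = g5 ⊼ g4 = 1 ⊼ 1 = 0
g7 = g3 ∨ g6 = 0 ∨ 0 = 0
g8 = g3 ⊽ g7 = 0 ⊽ 0 = 1
So g8 = 1 as required.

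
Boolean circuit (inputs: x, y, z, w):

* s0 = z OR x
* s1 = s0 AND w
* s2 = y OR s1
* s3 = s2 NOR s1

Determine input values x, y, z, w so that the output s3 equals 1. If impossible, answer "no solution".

x=0, y=0, z=1, w=0

s3 = s2 NOR s1 must be 1, so both s2 = 0 and s1 = 0.
s2 = y OR s1 must be 0, so both y = 0 and s1 = 0.
Check with x=0, y=0, z=1, w=0:
s0 = z OR x = 1 OR 0 = 1
s1 = s0 AND w = 1 AND 0 = 0
s2 = y OR s1 = 0 OR 0 = 0
s3 = s2 NOR s1 = 0 NOR 0 = 1
So s3 = 1 as required.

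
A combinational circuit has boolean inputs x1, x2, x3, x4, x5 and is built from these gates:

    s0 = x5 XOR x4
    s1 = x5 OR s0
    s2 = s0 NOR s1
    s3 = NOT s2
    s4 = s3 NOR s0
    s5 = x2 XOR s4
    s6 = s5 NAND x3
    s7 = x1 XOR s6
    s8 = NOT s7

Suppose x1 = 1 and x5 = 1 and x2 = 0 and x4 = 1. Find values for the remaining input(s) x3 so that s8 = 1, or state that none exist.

s8 = NOT s7 must be 1, so s7 = 0.
Check with x1 = 1 and x5 = 1 and x2 = 0 and x4 = 1 and x3=1:
s0 = x5 XOR x4 = 1 XOR 1 = 0
s1 = x5 OR s0 = 1 OR 0 = 1
s2 = s0 NOR s1 = 0 NOR 1 = 0
s3 = NOT s2 = NOT 0 = 1
s4 = s3 NOR s0 = 1 NOR 0 = 0
s5 = x2 XOR s4 = 0 XOR 0 = 0
s6 = s5 NAND x3 = 0 NAND 1 = 1
s7 = x1 XOR s6 = 1 XOR 1 = 0
s8 = NOT s7 = NOT 0 = 1
So s8 = 1.

x3=1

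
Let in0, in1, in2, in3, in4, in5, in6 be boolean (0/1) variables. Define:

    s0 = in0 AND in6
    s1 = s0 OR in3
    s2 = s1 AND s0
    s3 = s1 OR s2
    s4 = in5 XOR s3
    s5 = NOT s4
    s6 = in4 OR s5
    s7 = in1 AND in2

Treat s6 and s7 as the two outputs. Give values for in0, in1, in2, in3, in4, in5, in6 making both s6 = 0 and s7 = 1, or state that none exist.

in0=0 in1=1 in2=1 in3=0 in4=0 in5=1 in6=0

Check with in0=0 in1=1 in2=1 in3=0 in4=0 in5=1 in6=0:
s0 = in0 AND in6 = 0 AND 0 = 0
s1 = s0 OR in3 = 0 OR 0 = 0
s2 = s1 AND s0 = 0 AND 0 = 0
s3 = s1 OR s2 = 0 OR 0 = 0
s4 = in5 XOR s3 = 1 XOR 0 = 1
s5 = NOT s4 = NOT 1 = 0
s6 = in4 OR s5 = 0 OR 0 = 0
s7 = in1 AND in2 = 1 AND 1 = 1
So s6 = 0 and s7 = 1.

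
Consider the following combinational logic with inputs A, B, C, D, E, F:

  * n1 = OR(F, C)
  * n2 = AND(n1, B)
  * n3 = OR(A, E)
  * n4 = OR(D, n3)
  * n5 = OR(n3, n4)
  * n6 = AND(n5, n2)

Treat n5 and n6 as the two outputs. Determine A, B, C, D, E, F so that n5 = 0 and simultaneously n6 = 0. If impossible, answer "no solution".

A=0 B=0 C=0 D=0 E=0 F=0

Check with A=0 B=0 C=0 D=0 E=0 F=0:
n1 = OR(F, C) = OR(0, 0) = 0
n2 = AND(n1, B) = AND(0, 0) = 0
n3 = OR(A, E) = OR(0, 0) = 0
n4 = OR(D, n3) = OR(0, 0) = 0
n5 = OR(n3, n4) = OR(0, 0) = 0
n6 = AND(n5, n2) = AND(0, 0) = 0
So n5 = 0 and n6 = 0.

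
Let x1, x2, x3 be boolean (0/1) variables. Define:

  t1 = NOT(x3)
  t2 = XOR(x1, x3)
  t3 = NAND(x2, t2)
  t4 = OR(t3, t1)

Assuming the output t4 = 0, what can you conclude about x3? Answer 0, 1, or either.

t4 = OR(t3, t1) must be 0, so both t3 = 0 and t1 = 0.
t3 = NAND(x2, t2) must be 0, so both x2 = 1 and t2 = 1.
Every assignment with t4 = 0 has x3 = 1; there are 1 such assignment(s).
  x1=0, x2=1, x3=1

1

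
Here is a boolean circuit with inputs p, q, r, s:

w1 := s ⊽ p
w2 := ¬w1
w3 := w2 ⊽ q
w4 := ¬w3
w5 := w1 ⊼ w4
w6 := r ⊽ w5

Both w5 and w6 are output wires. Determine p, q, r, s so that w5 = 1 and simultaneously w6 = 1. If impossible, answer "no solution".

Across all 16 input combinations, none give both w5 = 1 and w6 = 1.

no solution exists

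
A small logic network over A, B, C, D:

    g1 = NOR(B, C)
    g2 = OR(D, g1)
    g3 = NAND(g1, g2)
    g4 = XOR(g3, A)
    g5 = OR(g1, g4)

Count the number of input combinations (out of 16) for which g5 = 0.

g5 = OR(g1, g4) must be 0, so both g1 = 0 and g4 = 0.
g1 = NOR(B, C) must be 0, so at least one of B, C is 1.
g4 = XOR(g3, A) must be 0, so g3 and A are equal.
Satisfying assignments:
  A=1, B=0, C=1, D=0
  A=1, B=0, C=1, D=1
  A=1, B=1, C=0, D=0
  A=1, B=1, C=0, D=1
  A=1, B=1, C=1, D=0
  A=1, B=1, C=1, D=1

6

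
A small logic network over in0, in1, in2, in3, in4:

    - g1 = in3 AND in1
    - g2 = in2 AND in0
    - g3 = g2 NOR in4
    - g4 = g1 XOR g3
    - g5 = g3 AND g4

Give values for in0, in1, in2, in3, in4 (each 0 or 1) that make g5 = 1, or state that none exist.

in0=0, in1=0, in2=1, in3=0, in4=0

g5 = g3 AND g4 must be 1, so both g3 = 1 and g4 = 1.
Check with in0=0, in1=0, in2=1, in3=0, in4=0:
g1 = in3 AND in1 = 0 AND 0 = 0
g2 = in2 AND in0 = 1 AND 0 = 0
g3 = g2 NOR in4 = 0 NOR 0 = 1
g4 = g1 XOR g3 = 0 XOR 1 = 1
g5 = g3 AND g4 = 1 AND 1 = 1
So g5 = 1 as required.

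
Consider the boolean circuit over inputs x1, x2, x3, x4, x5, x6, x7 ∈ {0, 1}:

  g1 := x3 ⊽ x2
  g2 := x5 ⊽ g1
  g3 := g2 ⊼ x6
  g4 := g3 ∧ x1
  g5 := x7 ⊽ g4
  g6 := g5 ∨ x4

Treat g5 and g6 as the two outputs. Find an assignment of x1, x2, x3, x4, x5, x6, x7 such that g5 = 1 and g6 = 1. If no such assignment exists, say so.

x1=0 x2=1 x3=0 x4=0 x5=0 x6=0 x7=0

Check with x1=0 x2=1 x3=0 x4=0 x5=0 x6=0 x7=0:
g1 = x3 ⊽ x2 = 0 ⊽ 1 = 0
g2 = x5 ⊽ g1 = 0 ⊽ 0 = 1
g3 = g2 ⊼ x6 = 1 ⊼ 0 = 1
g4 = g3 ∧ x1 = 1 ∧ 0 = 0
g5 = x7 ⊽ g4 = 0 ⊽ 0 = 1
g6 = g5 ∨ x4 = 1 ∨ 0 = 1
So g5 = 1 and g6 = 1.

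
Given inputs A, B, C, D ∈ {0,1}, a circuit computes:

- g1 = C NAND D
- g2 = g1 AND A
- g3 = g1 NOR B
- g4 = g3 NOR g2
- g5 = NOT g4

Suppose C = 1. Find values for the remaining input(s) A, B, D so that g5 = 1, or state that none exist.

Check with C = 1 and A=1, B=1, D=0:
g1 = C NAND D = 1 NAND 0 = 1
g2 = g1 AND A = 1 AND 1 = 1
g3 = g1 NOR B = 1 NOR 1 = 0
g4 = g3 NOR g2 = 0 NOR 1 = 0
g5 = NOT g4 = NOT 0 = 1
So g5 = 1.

A=1, B=1, D=0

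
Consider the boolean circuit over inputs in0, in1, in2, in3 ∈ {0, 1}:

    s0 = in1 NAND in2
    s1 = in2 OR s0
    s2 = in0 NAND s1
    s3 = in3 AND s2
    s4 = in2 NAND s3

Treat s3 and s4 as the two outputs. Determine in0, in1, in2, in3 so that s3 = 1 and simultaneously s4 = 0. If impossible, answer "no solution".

Check with in0=0, in1=1, in2=1, in3=1:
s0 = in1 NAND in2 = 1 NAND 1 = 0
s1 = in2 OR s0 = 1 OR 0 = 1
s2 = in0 NAND s1 = 0 NAND 1 = 1
s3 = in3 AND s2 = 1 AND 1 = 1
s4 = in2 NAND s3 = 1 NAND 1 = 0
So s3 = 1 and s4 = 0.

in0=0, in1=1, in2=1, in3=1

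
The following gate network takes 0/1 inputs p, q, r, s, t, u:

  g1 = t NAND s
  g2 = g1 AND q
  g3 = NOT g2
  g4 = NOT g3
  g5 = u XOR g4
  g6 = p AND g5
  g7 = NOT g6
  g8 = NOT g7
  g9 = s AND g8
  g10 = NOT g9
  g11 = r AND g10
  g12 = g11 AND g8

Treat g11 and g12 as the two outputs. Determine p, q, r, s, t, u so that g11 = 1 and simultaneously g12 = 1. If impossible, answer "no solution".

p=1, q=0, r=1, s=0, t=1, u=1

Check with p=1, q=0, r=1, s=0, t=1, u=1:
g1 = t NAND s = 1 NAND 0 = 1
g2 = g1 AND q = 1 AND 0 = 0
g3 = NOT g2 = NOT 0 = 1
g4 = NOT g3 = NOT 1 = 0
g5 = u XOR g4 = 1 XOR 0 = 1
g6 = p AND g5 = 1 AND 1 = 1
g7 = NOT g6 = NOT 1 = 0
g8 = NOT g7 = NOT 0 = 1
g9 = s AND g8 = 0 AND 1 = 0
g10 = NOT g9 = NOT 0 = 1
g11 = r AND g10 = 1 AND 1 = 1
g12 = g11 AND g8 = 1 AND 1 = 1
So g11 = 1 and g12 = 1.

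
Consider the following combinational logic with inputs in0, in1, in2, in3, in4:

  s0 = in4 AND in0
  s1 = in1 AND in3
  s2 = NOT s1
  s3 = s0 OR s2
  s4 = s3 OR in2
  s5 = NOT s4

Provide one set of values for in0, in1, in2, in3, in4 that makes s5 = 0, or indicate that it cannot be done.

s5 = NOT s4 must be 0, so s4 = 1.
s4 = s3 OR in2 must be 1, so at least one of s3, in2 is 1.
Check with in0=0 in1=1 in2=1 in3=0 in4=1:
s0 = in4 AND in0 = 1 AND 0 = 0
s1 = in1 AND in3 = 1 AND 0 = 0
s2 = NOT s1 = NOT 0 = 1
s3 = s0 OR s2 = 0 OR 1 = 1
s4 = s3 OR in2 = 1 OR 1 = 1
s5 = NOT s4 = NOT 1 = 0
So s5 = 0 as required.

in0=0 in1=1 in2=1 in3=0 in4=1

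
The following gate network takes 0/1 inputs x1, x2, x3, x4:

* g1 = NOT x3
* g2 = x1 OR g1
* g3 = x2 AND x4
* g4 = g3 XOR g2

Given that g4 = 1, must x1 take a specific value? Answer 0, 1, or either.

either

Both values of x1 occur among assignments with g4 = 1:
  x1=0: x1=0, x2=0, x3=0, x4=0
  x1=1: x1=1, x2=0, x3=0, x4=0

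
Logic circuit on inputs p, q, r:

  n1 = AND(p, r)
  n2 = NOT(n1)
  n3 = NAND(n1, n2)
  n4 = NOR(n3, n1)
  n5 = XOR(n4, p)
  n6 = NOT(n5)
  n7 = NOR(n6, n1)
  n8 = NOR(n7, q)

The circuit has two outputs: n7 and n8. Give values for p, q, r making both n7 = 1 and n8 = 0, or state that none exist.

Check with p=1, q=0, r=0:
n1 = AND(p, r) = AND(1, 0) = 0
n2 = NOT(n1) = NOT 0 = 1
n3 = NAND(n1, n2) = NAND(0, 1) = 1
n4 = NOR(n3, n1) = NOR(1, 0) = 0
n5 = XOR(n4, p) = XOR(0, 1) = 1
n6 = NOT(n5) = NOT 1 = 0
n7 = NOR(n6, n1) = NOR(0, 0) = 1
n8 = NOR(n7, q) = NOR(1, 0) = 0
So n7 = 1 and n8 = 0.

p=1, q=0, r=0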